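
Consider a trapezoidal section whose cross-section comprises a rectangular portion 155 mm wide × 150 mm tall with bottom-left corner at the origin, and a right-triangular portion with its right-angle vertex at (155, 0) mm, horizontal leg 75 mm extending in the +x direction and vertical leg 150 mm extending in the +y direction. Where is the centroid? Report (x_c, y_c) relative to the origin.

x_c = 97.47 mm, y_c = 70.13 mm

rectangular portion: A = 155 × 150 = 23250.00, centroid at (77.50, 75.00).
triangular portion: A = ½·75·150 = 5625.00, centroid at (180.00, 50.00).
ΣA = 28875.00 mm²
ΣAx_c = (23250.00)(77.50) + (5625.00)(180.00) = 2814375.00 mm³
ΣAy_c = (23250.00)(75.00) + (5625.00)(50.00) = 2025000.00 mm³
x_c = 2814375.00 / 28875.00 = 97.47 mm
y_c = 2025000.00 / 28875.00 = 70.13 mm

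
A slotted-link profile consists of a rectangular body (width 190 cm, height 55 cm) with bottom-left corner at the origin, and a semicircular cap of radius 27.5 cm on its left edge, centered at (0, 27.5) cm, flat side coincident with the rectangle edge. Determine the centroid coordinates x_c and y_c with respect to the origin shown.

x_c = 84.11 cm, y_c = 27.50 cm

Part | A | x̄ᵢ | ȳᵢ | A·x̄ᵢ | A·ȳᵢ
rectangular body | 10450.00 | 95.00 | 27.50 | 992750.00 | 287375.00
semicircular end | 1187.91 | -11.67 | 27.50 | -13864.58 | 32667.65
Σ | 11637.91 |  |  | 978885.42 | 320042.65
x_c = 978885.42 / 11637.91 = 84.11 cm
y_c = 320042.65 / 11637.91 = 27.50 cm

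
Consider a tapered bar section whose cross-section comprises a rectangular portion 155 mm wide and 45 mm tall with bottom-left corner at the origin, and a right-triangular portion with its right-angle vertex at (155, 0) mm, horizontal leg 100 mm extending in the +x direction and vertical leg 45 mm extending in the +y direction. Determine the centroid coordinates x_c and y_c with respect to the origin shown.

rectangular portion: A = 155 × 45 = 6975.00, centroid at (77.50, 22.50).
triangular portion: A = ½·100·45 = 2250.00, centroid at (188.33, 15.00).
ΣA = 9225.00 mm², ΣAx_c = 964312.50 mm³, ΣAy_c = 190687.50 mm³.
x_c = 964312.50/9225.00 = 104.53 mm; y_c = 190687.50/9225.00 = 20.67 mm.

x_c = 104.53 mm, y_c = 20.67 mm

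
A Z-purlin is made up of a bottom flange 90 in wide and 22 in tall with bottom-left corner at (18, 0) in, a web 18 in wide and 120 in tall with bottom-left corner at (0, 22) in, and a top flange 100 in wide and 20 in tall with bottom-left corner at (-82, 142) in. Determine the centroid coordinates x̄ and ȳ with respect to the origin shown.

x̄ = 13.06 in, ȳ = 81.91 in

bottom flange: A = 90 × 22 = 1980.00, centroid at (63.00, 11.00).
web: A = 18 × 120 = 2160.00, centroid at (9.00, 82.00).
top flange: A = 100 × 20 = 2000.00, centroid at (-32.00, 152.00).
ΣA = 6140.00 in²
ΣAx̄ = (1980.00)(63.00) + (2160.00)(9.00) + (2000.00)(-32.00) = 80180.00 in³
ΣAȳ = (1980.00)(11.00) + (2160.00)(82.00) + (2000.00)(152.00) = 502900.00 in³
x̄ = 80180.00 / 6140.00 = 13.06 in
ȳ = 502900.00 / 6140.00 = 81.91 in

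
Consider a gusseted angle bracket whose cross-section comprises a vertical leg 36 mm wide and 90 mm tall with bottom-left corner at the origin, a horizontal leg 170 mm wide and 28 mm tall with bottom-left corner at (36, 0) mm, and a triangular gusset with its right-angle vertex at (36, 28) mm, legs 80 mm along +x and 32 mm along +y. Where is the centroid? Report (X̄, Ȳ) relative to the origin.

X̄ = 76.99 mm, Ȳ = 28.23 mm

vertical leg: A = 36 × 90 = 3240.00, centroid at (18.00, 45.00).
horizontal leg: A = 170 × 28 = 4760.00, centroid at (121.00, 14.00).
gusset: A = ½·80·32 = 1280.00, centroid at (62.67, 38.67).
ΣA = 9280.00 mm², ΣAX̄ = 714493.33 mm³, ΣAȲ = 261933.33 mm³.
X̄ = 714493.33/9280.00 = 76.99 mm; Ȳ = 261933.33/9280.00 = 28.23 mm.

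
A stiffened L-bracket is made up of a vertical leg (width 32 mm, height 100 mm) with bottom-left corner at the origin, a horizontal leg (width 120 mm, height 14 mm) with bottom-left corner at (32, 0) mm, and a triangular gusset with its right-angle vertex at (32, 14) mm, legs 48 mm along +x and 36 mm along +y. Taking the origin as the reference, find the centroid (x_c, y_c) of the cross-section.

vertical leg: A = 32 × 100 = 3200.00, centroid at (16.00, 50.00).
horizontal leg: A = 120 × 14 = 1680.00, centroid at (92.00, 7.00).
gusset: A = ½·48·36 = 864.00, centroid at (48.00, 26.00).
ΣA = 5744.00 mm²
ΣAx_c = (3200.00)(16.00) + (1680.00)(92.00) + (864.00)(48.00) = 247232.00 mm³
ΣAy_c = (3200.00)(50.00) + (1680.00)(7.00) + (864.00)(26.00) = 194224.00 mm³
x_c = 247232.00 / 5744.00 = 43.04 mm
y_c = 194224.00 / 5744.00 = 33.81 mm

x_c = 43.04 mm, y_c = 33.81 mm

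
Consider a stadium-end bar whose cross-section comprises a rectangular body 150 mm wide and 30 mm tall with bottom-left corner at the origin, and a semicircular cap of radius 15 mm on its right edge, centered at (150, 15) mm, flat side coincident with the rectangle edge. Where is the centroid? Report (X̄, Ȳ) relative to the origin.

X̄ = 80.93 mm, Ȳ = 15.00 mm

rectangular body: A = 150 × 30 = 4500.00, centroid at (75.00, 15.00).
semicircular end: A = ½π·15² = 353.43, centroid at (156.37, 15.00).
ΣA = 4853.43 mm²
ΣAX̄ = (4500.00)(75.00) + (353.43)(156.37) = 392764.38 mm³
ΣAȲ = (4500.00)(15.00) + (353.43)(15.00) = 72801.44 mm³
X̄ = 392764.38 / 4853.43 = 80.93 mm
Ȳ = 72801.44 / 4853.43 = 15.00 mm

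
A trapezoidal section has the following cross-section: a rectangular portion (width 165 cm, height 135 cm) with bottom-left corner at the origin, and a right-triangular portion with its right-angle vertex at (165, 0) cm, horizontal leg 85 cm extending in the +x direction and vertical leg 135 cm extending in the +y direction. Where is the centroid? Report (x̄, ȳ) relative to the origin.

rectangular portion: A = 165 × 135 = 22275.00, centroid at (82.50, 67.50).
triangular portion: A = ½·85·135 = 5737.50, centroid at (193.33, 45.00).
ΣA = 28012.50 cm²
ΣAx̄ = (22275.00)(82.50) + (5737.50)(193.33) = 2946937.50 cm³
ΣAȳ = (22275.00)(67.50) + (5737.50)(45.00) = 1761750.00 cm³
x̄ = 2946937.50 / 28012.50 = 105.20 cm
ȳ = 1761750.00 / 28012.50 = 62.89 cm

x̄ = 105.20 cm, ȳ = 62.89 cm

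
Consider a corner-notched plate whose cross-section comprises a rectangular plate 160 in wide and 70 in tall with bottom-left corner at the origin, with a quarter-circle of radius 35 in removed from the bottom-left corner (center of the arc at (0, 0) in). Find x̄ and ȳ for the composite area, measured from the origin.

plate: A = 160 × 70 = 11200.00, centroid at (80.00, 35.00).
removed quarter-circle: A = −¼π·35² = -962.11, centroid at (14.85, 14.85).
ΣA = 10237.89 in²
ΣAx̄ = (11200.00)(80.00) + (-962.11)(14.85) = 881708.33 in³
ΣAȳ = (11200.00)(35.00) + (-962.11)(14.85) = 377708.33 in³
x̄ = 881708.33 / 10237.89 = 86.12 in
ȳ = 377708.33 / 10237.89 = 36.89 in

x̄ = 86.12 in, ȳ = 36.89 in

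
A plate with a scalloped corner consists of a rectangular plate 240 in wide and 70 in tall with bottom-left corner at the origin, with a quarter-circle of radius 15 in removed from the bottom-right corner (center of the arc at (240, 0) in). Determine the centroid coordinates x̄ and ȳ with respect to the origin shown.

Part | A | x̄ᵢ | ȳᵢ | A·x̄ᵢ | A·ȳᵢ
plate | 16800.00 | 120.00 | 35.00 | 2016000.00 | 588000.00
removed quarter-circle | -176.71 | 233.63 | 6.37 | -41286.50 | -1125.00
Σ | 16623.29 |  |  | 1974713.50 | 586875.00
x̄ = 1974713.50 / 16623.29 = 118.79 in
ȳ = 586875.00 / 16623.29 = 35.30 in

x̄ = 118.79 in, ȳ = 35.30 in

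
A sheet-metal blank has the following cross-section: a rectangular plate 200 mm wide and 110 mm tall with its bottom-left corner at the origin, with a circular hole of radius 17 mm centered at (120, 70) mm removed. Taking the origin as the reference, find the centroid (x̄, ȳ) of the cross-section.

plate: A = 200 × 110 = 22000.00, centroid at (100.00, 55.00).
hole: A = −π·17² = -907.92, centroid at (120.00, 70.00).
ΣA = 21092.08 mm²
ΣAx̄ = (22000.00)(100.00) + (-907.92)(120.00) = 2091049.57 mm³
ΣAȳ = (22000.00)(55.00) + (-907.92)(70.00) = 1146445.58 mm³
x̄ = 2091049.57 / 21092.08 = 99.14 mm
ȳ = 1146445.58 / 21092.08 = 54.35 mm

x̄ = 99.14 mm, ȳ = 54.35 mm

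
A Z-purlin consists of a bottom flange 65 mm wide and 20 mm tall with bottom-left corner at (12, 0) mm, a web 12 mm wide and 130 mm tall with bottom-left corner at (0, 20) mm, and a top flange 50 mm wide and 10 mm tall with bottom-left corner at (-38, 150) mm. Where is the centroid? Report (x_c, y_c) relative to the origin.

Part | A | x̄ᵢ | ȳᵢ | A·x̄ᵢ | A·ȳᵢ
bottom flange | 1300.00 | 44.50 | 10.00 | 57850.00 | 13000.00
web | 1560.00 | 6.00 | 85.00 | 9360.00 | 132600.00
top flange | 500.00 | -13.00 | 155.00 | -6500.00 | 77500.00
Σ | 3360.00 |  |  | 60710.00 | 223100.00
x_c = 60710.00 / 3360.00 = 18.07 mm
y_c = 223100.00 / 3360.00 = 66.40 mm

x_c = 18.07 mm, y_c = 66.40 mm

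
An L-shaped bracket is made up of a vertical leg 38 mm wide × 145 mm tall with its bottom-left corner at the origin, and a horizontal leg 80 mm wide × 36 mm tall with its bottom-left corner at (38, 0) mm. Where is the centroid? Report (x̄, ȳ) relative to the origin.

vertical leg: A = 38 × 145 = 5510.00, centroid at (19.00, 72.50).
horizontal leg: A = 80 × 36 = 2880.00, centroid at (78.00, 18.00).
ΣA = 8390.00 mm²
ΣAx̄ = (5510.00)(19.00) + (2880.00)(78.00) = 329330.00 mm³
ΣAȳ = (5510.00)(72.50) + (2880.00)(18.00) = 451315.00 mm³
x̄ = 329330.00 / 8390.00 = 39.25 mm
ȳ = 451315.00 / 8390.00 = 53.79 mm

x̄ = 39.25 mm, ȳ = 53.79 mm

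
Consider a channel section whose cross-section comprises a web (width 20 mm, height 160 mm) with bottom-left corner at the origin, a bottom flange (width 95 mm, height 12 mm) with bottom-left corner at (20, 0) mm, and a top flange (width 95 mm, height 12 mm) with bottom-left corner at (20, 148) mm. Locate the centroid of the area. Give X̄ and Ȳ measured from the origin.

web: A = 20 × 160 = 3200.00, centroid at (10.00, 80.00).
bottom flange: A = 95 × 12 = 1140.00, centroid at (67.50, 6.00).
top flange: A = 95 × 12 = 1140.00, centroid at (67.50, 154.00).
ΣA = 5480.00 mm²
ΣAX̄ = (3200.00)(10.00) + (1140.00)(67.50) + (1140.00)(67.50) = 185900.00 mm³
ΣAȲ = (3200.00)(80.00) + (1140.00)(6.00) + (1140.00)(154.00) = 438400.00 mm³
X̄ = 185900.00 / 5480.00 = 33.92 mm
Ȳ = 438400.00 / 5480.00 = 80.00 mm

X̄ = 33.92 mm, Ȳ = 80.00 mm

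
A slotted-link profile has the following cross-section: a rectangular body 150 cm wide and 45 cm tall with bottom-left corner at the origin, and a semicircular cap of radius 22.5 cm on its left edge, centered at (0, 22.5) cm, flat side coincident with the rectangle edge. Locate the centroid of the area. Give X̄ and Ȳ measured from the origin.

rectangular body: A = 150 × 45 = 6750.00, centroid at (75.00, 22.50).
semicircular end: A = ½π·22.5² = 795.22, centroid at (-9.55, 22.50).
ΣA = 7545.22 cm², ΣAX̄ = 498656.25 cm³, ΣAȲ = 169767.35 cm³.
X̄ = 498656.25/7545.22 = 66.09 cm; Ȳ = 169767.35/7545.22 = 22.50 cm.

X̄ = 66.09 cm, Ȳ = 22.50 cm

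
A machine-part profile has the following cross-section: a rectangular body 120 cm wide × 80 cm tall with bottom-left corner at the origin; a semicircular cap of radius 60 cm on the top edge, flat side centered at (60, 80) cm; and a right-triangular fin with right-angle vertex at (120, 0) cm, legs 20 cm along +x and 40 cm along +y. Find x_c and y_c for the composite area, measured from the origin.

x_c = 61.70 cm, y_c = 62.97 cm

rectangular body: A = 120 × 80 = 9600.00, centroid at (60.00, 40.00).
semicircular top: A = ½π·60² = 5654.87, centroid at (60.00, 105.46).
triangular fin: A = ½·20·40 = 400.00, centroid at (126.67, 13.33).
ΣA = 15654.87 cm²
ΣAx_c = (9600.00)(60.00) + (5654.87)(60.00) + (400.00)(126.67) = 965958.67 cm³
ΣAy_c = (9600.00)(40.00) + (5654.87)(105.46) + (400.00)(13.33) = 985722.68 cm³
x_c = 965958.67 / 15654.87 = 61.70 cm
y_c = 985722.68 / 15654.87 = 62.97 cm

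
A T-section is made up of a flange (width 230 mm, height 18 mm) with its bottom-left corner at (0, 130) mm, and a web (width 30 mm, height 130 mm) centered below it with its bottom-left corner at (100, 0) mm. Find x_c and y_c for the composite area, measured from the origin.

web: A = 30 × 130 = 3900.00, centroid at (115.00, 65.00).
flange: A = 230 × 18 = 4140.00, centroid at (115.00, 139.00).
ΣA = 8040.00 mm²
ΣAx_c = (3900.00)(115.00) + (4140.00)(115.00) = 924600.00 mm³
ΣAy_c = (3900.00)(65.00) + (4140.00)(139.00) = 828960.00 mm³
x_c = 924600.00 / 8040.00 = 115.00 mm
y_c = 828960.00 / 8040.00 = 103.10 mm

x_c = 115.00 mm, y_c = 103.10 mm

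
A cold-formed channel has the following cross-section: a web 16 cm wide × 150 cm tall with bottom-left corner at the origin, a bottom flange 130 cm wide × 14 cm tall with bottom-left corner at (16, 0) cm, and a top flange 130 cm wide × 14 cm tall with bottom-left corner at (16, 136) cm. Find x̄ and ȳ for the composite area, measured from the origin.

web: A = 16 × 150 = 2400.00, centroid at (8.00, 75.00).
bottom flange: A = 130 × 14 = 1820.00, centroid at (81.00, 7.00).
top flange: A = 130 × 14 = 1820.00, centroid at (81.00, 143.00).
ΣA = 6040.00 cm², ΣAx̄ = 314040.00 cm³, ΣAȳ = 453000.00 cm³.
x̄ = 314040.00/6040.00 = 51.99 cm; ȳ = 453000.00/6040.00 = 75.00 cm.

x̄ = 51.99 cm, ȳ = 75.00 cm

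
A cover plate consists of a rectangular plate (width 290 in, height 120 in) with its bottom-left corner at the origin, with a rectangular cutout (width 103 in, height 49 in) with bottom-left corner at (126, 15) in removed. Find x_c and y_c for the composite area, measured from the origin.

Part | A | x̄ᵢ | ȳᵢ | A·x̄ᵢ | A·ȳᵢ
plate | 34800.00 | 145.00 | 60.00 | 5046000.00 | 2088000.00
hole | -5047.00 | 177.50 | 39.50 | -895842.50 | -199356.50
Σ | 29753.00 |  |  | 4150157.50 | 1888643.50
x_c = 4150157.50 / 29753.00 = 139.49 in
y_c = 1888643.50 / 29753.00 = 63.48 in

x_c = 139.49 in, y_c = 63.48 in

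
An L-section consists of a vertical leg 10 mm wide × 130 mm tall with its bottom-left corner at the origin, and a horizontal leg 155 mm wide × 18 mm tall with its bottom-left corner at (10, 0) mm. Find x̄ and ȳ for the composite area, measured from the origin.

vertical leg: A = 10 × 130 = 1300.00, centroid at (5.00, 65.00).
horizontal leg: A = 155 × 18 = 2790.00, centroid at (87.50, 9.00).
ΣA = 4090.00 mm², ΣAx̄ = 250625.00 mm³, ΣAȳ = 109610.00 mm³.
x̄ = 250625.00/4090.00 = 61.28 mm; ȳ = 109610.00/4090.00 = 26.80 mm.

x̄ = 61.28 mm, ȳ = 26.80 mm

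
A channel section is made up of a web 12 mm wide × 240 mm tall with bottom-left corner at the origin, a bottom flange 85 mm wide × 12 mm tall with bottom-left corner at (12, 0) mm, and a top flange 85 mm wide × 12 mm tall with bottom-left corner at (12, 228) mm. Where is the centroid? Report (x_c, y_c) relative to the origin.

x_c = 26.11 mm, y_c = 120.00 mm

web: A = 12 × 240 = 2880.00, centroid at (6.00, 120.00).
bottom flange: A = 85 × 12 = 1020.00, centroid at (54.50, 6.00).
top flange: A = 85 × 12 = 1020.00, centroid at (54.50, 234.00).
ΣA = 4920.00 mm², ΣAx_c = 128460.00 mm³, ΣAy_c = 590400.00 mm³.
x_c = 128460.00/4920.00 = 26.11 mm; y_c = 590400.00/4920.00 = 120.00 mm.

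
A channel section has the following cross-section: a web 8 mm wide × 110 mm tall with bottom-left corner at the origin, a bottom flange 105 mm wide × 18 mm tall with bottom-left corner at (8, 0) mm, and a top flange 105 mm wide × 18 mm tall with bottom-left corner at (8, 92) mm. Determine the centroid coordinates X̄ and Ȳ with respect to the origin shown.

X̄ = 49.83 mm, Ȳ = 55.00 mm

web: A = 8 × 110 = 880.00, centroid at (4.00, 55.00).
bottom flange: A = 105 × 18 = 1890.00, centroid at (60.50, 9.00).
top flange: A = 105 × 18 = 1890.00, centroid at (60.50, 101.00).
ΣA = 4660.00 mm², ΣAX̄ = 232210.00 mm³, ΣAȲ = 256300.00 mm³.
X̄ = 232210.00/4660.00 = 49.83 mm; Ȳ = 256300.00/4660.00 = 55.00 mm.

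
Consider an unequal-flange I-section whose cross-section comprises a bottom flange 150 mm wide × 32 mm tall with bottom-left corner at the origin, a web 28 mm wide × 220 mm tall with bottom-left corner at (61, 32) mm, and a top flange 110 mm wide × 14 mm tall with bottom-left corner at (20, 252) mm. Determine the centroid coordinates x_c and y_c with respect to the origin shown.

x_c = 75.00 mm, y_c = 108.03 mm

Part | A | x̄ᵢ | ȳᵢ | A·x̄ᵢ | A·ȳᵢ
bottom flange | 4800.00 | 75.00 | 16.00 | 360000.00 | 76800.00
web | 6160.00 | 75.00 | 142.00 | 462000.00 | 874720.00
top flange | 1540.00 | 75.00 | 259.00 | 115500.00 | 398860.00
Σ | 12500.00 |  |  | 937500.00 | 1350380.00
x_c = 937500.00 / 12500.00 = 75.00 mm
y_c = 1350380.00 / 12500.00 = 108.03 mm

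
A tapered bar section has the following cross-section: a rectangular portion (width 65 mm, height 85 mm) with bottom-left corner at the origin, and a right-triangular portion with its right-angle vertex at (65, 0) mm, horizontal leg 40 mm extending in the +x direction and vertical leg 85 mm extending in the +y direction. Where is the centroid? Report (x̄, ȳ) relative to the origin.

rectangular portion: A = 65 × 85 = 5525.00, centroid at (32.50, 42.50).
triangular portion: A = ½·40·85 = 1700.00, centroid at (78.33, 28.33).
ΣA = 7225.00 mm², ΣAx̄ = 312729.17 mm³, ΣAȳ = 282979.17 mm³.
x̄ = 312729.17/7225.00 = 43.28 mm; ȳ = 282979.17/7225.00 = 39.17 mm.

x̄ = 43.28 mm, ȳ = 39.17 mm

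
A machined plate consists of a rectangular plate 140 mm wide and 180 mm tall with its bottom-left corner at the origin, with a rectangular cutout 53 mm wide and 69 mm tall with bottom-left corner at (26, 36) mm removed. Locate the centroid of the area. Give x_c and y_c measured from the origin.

plate: A = 140 × 180 = 25200.00, centroid at (70.00, 90.00).
hole: A = −(53 × 69) = -3657.00, centroid at (52.50, 70.50).
ΣA = 21543.00 mm², ΣAx_c = 1572007.50 mm³, ΣAy_c = 2010181.50 mm³.
x_c = 1572007.50/21543.00 = 72.97 mm; y_c = 2010181.50/21543.00 = 93.31 mm.

x_c = 72.97 mm, y_c = 93.31 mm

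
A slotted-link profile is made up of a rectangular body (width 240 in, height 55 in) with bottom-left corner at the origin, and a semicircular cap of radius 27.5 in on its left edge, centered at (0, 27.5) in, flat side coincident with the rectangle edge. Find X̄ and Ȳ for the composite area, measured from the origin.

rectangular body: A = 240 × 55 = 13200.00, centroid at (120.00, 27.50).
semicircular end: A = ½π·27.5² = 1187.91, centroid at (-11.67, 27.50).
ΣA = 14387.91 in²
ΣAX̄ = (13200.00)(120.00) + (1187.91)(-11.67) = 1570135.42 in³
ΣAȲ = (13200.00)(27.50) + (1187.91)(27.50) = 395667.65 in³
X̄ = 1570135.42 / 14387.91 = 109.13 in
Ȳ = 395667.65 / 14387.91 = 27.50 in

X̄ = 109.13 in, Ȳ = 27.50 in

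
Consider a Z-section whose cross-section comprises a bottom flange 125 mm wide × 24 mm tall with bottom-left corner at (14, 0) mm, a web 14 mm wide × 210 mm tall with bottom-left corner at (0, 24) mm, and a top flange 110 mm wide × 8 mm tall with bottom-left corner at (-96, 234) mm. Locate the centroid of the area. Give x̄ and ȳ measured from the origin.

x̄ = 31.38 mm, ȳ = 91.60 mm

Part | A | x̄ᵢ | ȳᵢ | A·x̄ᵢ | A·ȳᵢ
bottom flange | 3000.00 | 76.50 | 12.00 | 229500.00 | 36000.00
web | 2940.00 | 7.00 | 129.00 | 20580.00 | 379260.00
top flange | 880.00 | -41.00 | 238.00 | -36080.00 | 209440.00
Σ | 6820.00 |  |  | 214000.00 | 624700.00
x̄ = 214000.00 / 6820.00 = 31.38 mm
ȳ = 624700.00 / 6820.00 = 91.60 mm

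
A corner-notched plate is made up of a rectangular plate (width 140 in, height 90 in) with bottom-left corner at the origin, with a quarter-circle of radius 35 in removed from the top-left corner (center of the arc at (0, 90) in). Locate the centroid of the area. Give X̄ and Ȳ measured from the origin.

X̄ = 74.56 in, Ȳ = 42.51 in

plate: A = 140 × 90 = 12600.00, centroid at (70.00, 45.00).
removed quarter-circle: A = −¼π·35² = -962.11, centroid at (14.85, 75.15).
ΣA = 11637.89 in², ΣAX̄ = 867708.33 in³, ΣAȲ = 494701.52 in³.
X̄ = 867708.33/11637.89 = 74.56 in; Ȳ = 494701.52/11637.89 = 42.51 in.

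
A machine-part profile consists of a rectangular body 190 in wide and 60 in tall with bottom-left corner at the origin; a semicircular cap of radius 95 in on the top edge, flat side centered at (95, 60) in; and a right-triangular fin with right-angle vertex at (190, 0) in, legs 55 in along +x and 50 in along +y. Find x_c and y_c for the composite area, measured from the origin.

rectangular body: A = 190 × 60 = 11400.00, centroid at (95.00, 30.00).
semicircular top: A = ½π·95² = 14176.44, centroid at (95.00, 100.32).
triangular fin: A = ½·55·50 = 1375.00, centroid at (208.33, 16.67).
ΣA = 26951.44 in², ΣAx_c = 2716219.83 in³, ΣAy_c = 1787086.21 in³.
x_c = 2716219.83/26951.44 = 100.78 in; y_c = 1787086.21/26951.44 = 66.31 in.

x_c = 100.78 in, y_c = 66.31 in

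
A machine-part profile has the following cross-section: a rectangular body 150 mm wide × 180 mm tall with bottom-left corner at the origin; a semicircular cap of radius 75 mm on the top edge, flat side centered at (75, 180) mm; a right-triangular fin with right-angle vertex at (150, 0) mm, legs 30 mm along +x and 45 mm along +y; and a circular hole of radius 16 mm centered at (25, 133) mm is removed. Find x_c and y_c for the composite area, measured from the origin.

x_c = 77.73 mm, y_c = 117.76 mm

Part | A | x̄ᵢ | ȳᵢ | A·x̄ᵢ | A·ȳᵢ
rectangular body | 27000.00 | 75.00 | 90.00 | 2025000.00 | 2430000.00
semicircular top | 8835.73 | 75.00 | 211.83 | 662679.70 | 1871681.28
triangular fin | 675.00 | 160.00 | 15.00 | 108000.00 | 10125.00
hole | -804.25 | 25.00 | 133.00 | -20106.19 | -106964.95
Σ | 35706.48 |  |  | 2775573.51 | 4204841.33
x_c = 2775573.51 / 35706.48 = 77.73 mm
y_c = 4204841.33 / 35706.48 = 117.76 mm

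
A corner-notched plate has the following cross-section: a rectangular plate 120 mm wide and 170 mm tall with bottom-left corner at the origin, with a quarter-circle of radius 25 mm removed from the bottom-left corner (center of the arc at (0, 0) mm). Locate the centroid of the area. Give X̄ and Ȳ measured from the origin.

plate: A = 120 × 170 = 20400.00, centroid at (60.00, 85.00).
removed quarter-circle: A = −¼π·25² = -490.87, centroid at (10.61, 10.61).
ΣA = 19909.13 mm², ΣAX̄ = 1218791.67 mm³, ΣAȲ = 1728791.67 mm³.
X̄ = 1218791.67/19909.13 = 61.22 mm; Ȳ = 1728791.67/19909.13 = 86.83 mm.

X̄ = 61.22 mm, Ȳ = 86.83 mm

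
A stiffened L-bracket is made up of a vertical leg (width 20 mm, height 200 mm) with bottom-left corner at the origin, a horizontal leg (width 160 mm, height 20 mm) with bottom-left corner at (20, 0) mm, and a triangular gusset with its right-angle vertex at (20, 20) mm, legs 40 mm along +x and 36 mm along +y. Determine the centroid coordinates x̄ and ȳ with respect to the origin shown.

x̄ = 48.48 mm, ȳ = 57.45 mm

vertical leg: A = 20 × 200 = 4000.00, centroid at (10.00, 100.00).
horizontal leg: A = 160 × 20 = 3200.00, centroid at (100.00, 10.00).
gusset: A = ½·40·36 = 720.00, centroid at (33.33, 32.00).
ΣA = 7920.00 mm²
ΣAx̄ = (4000.00)(10.00) + (3200.00)(100.00) + (720.00)(33.33) = 384000.00 mm³
ΣAȳ = (4000.00)(100.00) + (3200.00)(10.00) + (720.00)(32.00) = 455040.00 mm³
x̄ = 384000.00 / 7920.00 = 48.48 mm
ȳ = 455040.00 / 7920.00 = 57.45 mm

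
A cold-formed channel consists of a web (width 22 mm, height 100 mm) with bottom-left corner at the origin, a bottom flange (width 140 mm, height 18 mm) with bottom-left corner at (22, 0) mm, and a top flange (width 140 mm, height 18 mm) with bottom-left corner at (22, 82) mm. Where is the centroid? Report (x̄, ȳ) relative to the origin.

x̄ = 67.39 mm, ȳ = 50.00 mm

web: A = 22 × 100 = 2200.00, centroid at (11.00, 50.00).
bottom flange: A = 140 × 18 = 2520.00, centroid at (92.00, 9.00).
top flange: A = 140 × 18 = 2520.00, centroid at (92.00, 91.00).
ΣA = 7240.00 mm²
ΣAx̄ = (2200.00)(11.00) + (2520.00)(92.00) + (2520.00)(92.00) = 487880.00 mm³
ΣAȳ = (2200.00)(50.00) + (2520.00)(9.00) + (2520.00)(91.00) = 362000.00 mm³
x̄ = 487880.00 / 7240.00 = 67.39 mm
ȳ = 362000.00 / 7240.00 = 50.00 mm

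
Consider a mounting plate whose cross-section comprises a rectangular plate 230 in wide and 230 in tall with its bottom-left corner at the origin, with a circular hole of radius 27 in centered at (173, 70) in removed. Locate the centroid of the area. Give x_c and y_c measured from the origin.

plate: A = 230 × 230 = 52900.00, centroid at (115.00, 115.00).
hole: A = −π·27² = -2290.22, centroid at (173.00, 70.00).
ΣA = 50609.78 in², ΣAx_c = 5687291.76 in³, ΣAy_c = 5923184.53 in³.
x_c = 5687291.76/50609.78 = 112.38 in; y_c = 5923184.53/50609.78 = 117.04 in.

x_c = 112.38 in, y_c = 117.04 in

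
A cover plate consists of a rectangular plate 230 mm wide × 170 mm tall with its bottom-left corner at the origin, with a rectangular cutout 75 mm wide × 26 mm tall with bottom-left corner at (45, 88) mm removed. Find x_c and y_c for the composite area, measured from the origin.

x_c = 116.71 mm, y_c = 84.16 mm

plate: A = 230 × 170 = 39100.00, centroid at (115.00, 85.00).
hole: A = −(75 × 26) = -1950.00, centroid at (82.50, 101.00).
ΣA = 37150.00 mm², ΣAx_c = 4335625.00 mm³, ΣAy_c = 3126550.00 mm³.
x_c = 4335625.00/37150.00 = 116.71 mm; y_c = 3126550.00/37150.00 = 84.16 mm.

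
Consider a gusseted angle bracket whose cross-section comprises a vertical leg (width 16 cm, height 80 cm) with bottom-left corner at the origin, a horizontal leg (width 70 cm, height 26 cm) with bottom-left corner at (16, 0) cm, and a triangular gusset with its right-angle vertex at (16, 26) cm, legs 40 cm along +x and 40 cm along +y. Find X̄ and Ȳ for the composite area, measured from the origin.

X̄ = 32.44 cm, Ȳ = 27.26 cm

vertical leg: A = 16 × 80 = 1280.00, centroid at (8.00, 40.00).
horizontal leg: A = 70 × 26 = 1820.00, centroid at (51.00, 13.00).
gusset: A = ½·40·40 = 800.00, centroid at (29.33, 39.33).
ΣA = 3900.00 cm², ΣAX̄ = 126526.67 cm³, ΣAȲ = 106326.67 cm³.
X̄ = 126526.67/3900.00 = 32.44 cm; Ȳ = 106326.67/3900.00 = 27.26 cm.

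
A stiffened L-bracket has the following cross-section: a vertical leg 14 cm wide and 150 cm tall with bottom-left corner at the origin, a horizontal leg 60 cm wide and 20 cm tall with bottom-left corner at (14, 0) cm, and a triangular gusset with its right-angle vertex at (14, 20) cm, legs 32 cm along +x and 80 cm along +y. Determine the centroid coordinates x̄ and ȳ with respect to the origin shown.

x̄ = 21.63 cm, ȳ = 50.05 cm

vertical leg: A = 14 × 150 = 2100.00, centroid at (7.00, 75.00).
horizontal leg: A = 60 × 20 = 1200.00, centroid at (44.00, 10.00).
gusset: A = ½·32·80 = 1280.00, centroid at (24.67, 46.67).
ΣA = 4580.00 cm²
ΣAx̄ = (2100.00)(7.00) + (1200.00)(44.00) + (1280.00)(24.67) = 99073.33 cm³
ΣAȳ = (2100.00)(75.00) + (1200.00)(10.00) + (1280.00)(46.67) = 229233.33 cm³
x̄ = 99073.33 / 4580.00 = 21.63 cm
ȳ = 229233.33 / 4580.00 = 50.05 cm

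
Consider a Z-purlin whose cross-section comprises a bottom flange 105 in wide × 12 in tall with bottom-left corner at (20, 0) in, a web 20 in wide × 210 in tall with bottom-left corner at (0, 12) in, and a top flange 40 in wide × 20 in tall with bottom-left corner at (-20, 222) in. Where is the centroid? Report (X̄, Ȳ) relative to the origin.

X̄ = 21.30 in, Ȳ = 109.35 in

bottom flange: A = 105 × 12 = 1260.00, centroid at (72.50, 6.00).
web: A = 20 × 210 = 4200.00, centroid at (10.00, 117.00).
top flange: A = 40 × 20 = 800.00, centroid at (0.00, 232.00).
ΣA = 6260.00 in², ΣAX̄ = 133350.00 in³, ΣAȲ = 684560.00 in³.
X̄ = 133350.00/6260.00 = 21.30 in; Ȳ = 684560.00/6260.00 = 109.35 in.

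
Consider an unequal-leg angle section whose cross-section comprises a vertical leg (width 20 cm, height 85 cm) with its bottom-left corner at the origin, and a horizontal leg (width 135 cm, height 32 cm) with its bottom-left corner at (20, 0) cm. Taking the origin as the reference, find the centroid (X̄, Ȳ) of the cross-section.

X̄ = 65.61 cm, Ȳ = 23.48 cm

vertical leg: A = 20 × 85 = 1700.00, centroid at (10.00, 42.50).
horizontal leg: A = 135 × 32 = 4320.00, centroid at (87.50, 16.00).
ΣA = 6020.00 cm², ΣAX̄ = 395000.00 cm³, ΣAȲ = 141370.00 cm³.
X̄ = 395000.00/6020.00 = 65.61 cm; Ȳ = 141370.00/6020.00 = 23.48 cm.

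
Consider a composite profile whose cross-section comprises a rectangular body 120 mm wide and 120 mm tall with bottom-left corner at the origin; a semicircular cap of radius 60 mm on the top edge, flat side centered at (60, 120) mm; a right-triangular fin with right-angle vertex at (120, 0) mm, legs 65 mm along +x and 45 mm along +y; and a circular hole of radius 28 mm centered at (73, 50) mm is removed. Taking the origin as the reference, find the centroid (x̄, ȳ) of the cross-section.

x̄ = 64.59 mm, ȳ = 83.20 mm

rectangular body: A = 120 × 120 = 14400.00, centroid at (60.00, 60.00).
semicircular top: A = ½π·60² = 5654.87, centroid at (60.00, 145.46).
triangular fin: A = ½·65·45 = 1462.50, centroid at (141.67, 15.00).
hole: A = −π·28² = -2463.01, centroid at (73.00, 50.00).
ΣA = 19054.36 mm², ΣAx̄ = 1230679.88 mm³, ΣAȳ = 1585371.08 mm³.
x̄ = 1230679.88/19054.36 = 64.59 mm; ȳ = 1585371.08/19054.36 = 83.20 mm.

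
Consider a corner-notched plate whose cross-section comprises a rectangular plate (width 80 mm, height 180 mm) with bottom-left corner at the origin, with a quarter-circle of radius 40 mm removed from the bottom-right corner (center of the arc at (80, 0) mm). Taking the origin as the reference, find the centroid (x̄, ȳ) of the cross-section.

x̄ = 37.80 mm, ȳ = 96.98 mm

plate: A = 80 × 180 = 14400.00, centroid at (40.00, 90.00).
removed quarter-circle: A = −¼π·40² = -1256.64, centroid at (63.02, 16.98).
ΣA = 13143.36 mm²
ΣAx̄ = (14400.00)(40.00) + (-1256.64)(63.02) = 496802.37 mm³
ΣAȳ = (14400.00)(90.00) + (-1256.64)(16.98) = 1274666.67 mm³
x̄ = 496802.37 / 13143.36 = 37.80 mm
ȳ = 1274666.67 / 13143.36 = 96.98 mm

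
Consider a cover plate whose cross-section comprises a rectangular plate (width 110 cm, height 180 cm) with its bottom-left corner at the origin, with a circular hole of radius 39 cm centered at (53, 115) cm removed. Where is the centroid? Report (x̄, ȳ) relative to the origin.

plate: A = 110 × 180 = 19800.00, centroid at (55.00, 90.00).
hole: A = −π·39² = -4778.36, centroid at (53.00, 115.00).
ΣA = 15021.64 cm², ΣAx̄ = 835746.79 cm³, ΣAȳ = 1232488.32 cm³.
x̄ = 835746.79/15021.64 = 55.64 cm; ȳ = 1232488.32/15021.64 = 82.05 cm.

x̄ = 55.64 cm, ȳ = 82.05 cm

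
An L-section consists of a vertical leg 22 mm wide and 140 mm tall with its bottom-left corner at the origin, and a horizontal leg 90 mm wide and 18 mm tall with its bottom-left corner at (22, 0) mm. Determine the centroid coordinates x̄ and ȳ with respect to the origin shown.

x̄ = 30.30 mm, ȳ = 48.97 mm

vertical leg: A = 22 × 140 = 3080.00, centroid at (11.00, 70.00).
horizontal leg: A = 90 × 18 = 1620.00, centroid at (67.00, 9.00).
ΣA = 4700.00 mm²
ΣAx̄ = (3080.00)(11.00) + (1620.00)(67.00) = 142420.00 mm³
ΣAȳ = (3080.00)(70.00) + (1620.00)(9.00) = 230180.00 mm³
x̄ = 142420.00 / 4700.00 = 30.30 mm
ȳ = 230180.00 / 4700.00 = 48.97 mm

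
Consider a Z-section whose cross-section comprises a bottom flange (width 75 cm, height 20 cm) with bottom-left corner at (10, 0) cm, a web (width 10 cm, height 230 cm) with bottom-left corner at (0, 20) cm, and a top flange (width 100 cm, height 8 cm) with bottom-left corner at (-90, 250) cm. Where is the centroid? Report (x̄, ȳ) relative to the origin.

bottom flange: A = 75 × 20 = 1500.00, centroid at (47.50, 10.00).
web: A = 10 × 230 = 2300.00, centroid at (5.00, 135.00).
top flange: A = 100 × 8 = 800.00, centroid at (-40.00, 254.00).
ΣA = 4600.00 cm², ΣAx̄ = 50750.00 cm³, ΣAȳ = 528700.00 cm³.
x̄ = 50750.00/4600.00 = 11.03 cm; ȳ = 528700.00/4600.00 = 114.93 cm.

x̄ = 11.03 cm, ȳ = 114.93 cm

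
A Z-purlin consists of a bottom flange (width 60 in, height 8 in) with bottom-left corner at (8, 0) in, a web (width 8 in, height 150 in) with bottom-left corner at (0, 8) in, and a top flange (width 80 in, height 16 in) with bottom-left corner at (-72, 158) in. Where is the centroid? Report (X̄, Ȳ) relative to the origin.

X̄ = -6.05 in, Ȳ = 106.08 in

bottom flange: A = 60 × 8 = 480.00, centroid at (38.00, 4.00).
web: A = 8 × 150 = 1200.00, centroid at (4.00, 83.00).
top flange: A = 80 × 16 = 1280.00, centroid at (-32.00, 166.00).
ΣA = 2960.00 in²
ΣAX̄ = (480.00)(38.00) + (1200.00)(4.00) + (1280.00)(-32.00) = -17920.00 in³
ΣAȲ = (480.00)(4.00) + (1200.00)(83.00) + (1280.00)(166.00) = 314000.00 in³
X̄ = -17920.00 / 2960.00 = -6.05 in
Ȳ = 314000.00 / 2960.00 = 106.08 in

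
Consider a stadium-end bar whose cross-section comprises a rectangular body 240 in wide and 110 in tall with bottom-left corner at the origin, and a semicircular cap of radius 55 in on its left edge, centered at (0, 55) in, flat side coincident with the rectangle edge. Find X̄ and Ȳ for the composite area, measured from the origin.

X̄ = 98.14 in, Ȳ = 55.00 in

rectangular body: A = 240 × 110 = 26400.00, centroid at (120.00, 55.00).
semicircular end: A = ½π·55² = 4751.66, centroid at (-23.34, 55.00).
ΣA = 31151.66 in²
ΣAX̄ = (26400.00)(120.00) + (4751.66)(-23.34) = 3057083.33 in³
ΣAȲ = (26400.00)(55.00) + (4751.66)(55.00) = 1713341.24 in³
X̄ = 3057083.33 / 31151.66 = 98.14 in
Ȳ = 1713341.24 / 31151.66 = 55.00 in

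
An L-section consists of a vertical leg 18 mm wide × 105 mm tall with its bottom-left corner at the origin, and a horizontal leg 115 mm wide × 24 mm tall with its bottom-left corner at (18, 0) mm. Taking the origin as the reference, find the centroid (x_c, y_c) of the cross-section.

x_c = 48.47 mm, y_c = 28.46 mm

vertical leg: A = 18 × 105 = 1890.00, centroid at (9.00, 52.50).
horizontal leg: A = 115 × 24 = 2760.00, centroid at (75.50, 12.00).
ΣA = 4650.00 mm², ΣAx_c = 225390.00 mm³, ΣAy_c = 132345.00 mm³.
x_c = 225390.00/4650.00 = 48.47 mm; y_c = 132345.00/4650.00 = 28.46 mm.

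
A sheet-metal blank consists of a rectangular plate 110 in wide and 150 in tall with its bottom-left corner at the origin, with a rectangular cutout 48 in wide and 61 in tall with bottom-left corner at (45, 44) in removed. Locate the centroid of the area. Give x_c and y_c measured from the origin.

x_c = 51.98 in, y_c = 75.11 in

plate: A = 110 × 150 = 16500.00, centroid at (55.00, 75.00).
hole: A = −(48 × 61) = -2928.00, centroid at (69.00, 74.50).
ΣA = 13572.00 in²
ΣAx_c = (16500.00)(55.00) + (-2928.00)(69.00) = 705468.00 in³
ΣAy_c = (16500.00)(75.00) + (-2928.00)(74.50) = 1019364.00 in³
x_c = 705468.00 / 13572.00 = 51.98 in
y_c = 1019364.00 / 13572.00 = 75.11 in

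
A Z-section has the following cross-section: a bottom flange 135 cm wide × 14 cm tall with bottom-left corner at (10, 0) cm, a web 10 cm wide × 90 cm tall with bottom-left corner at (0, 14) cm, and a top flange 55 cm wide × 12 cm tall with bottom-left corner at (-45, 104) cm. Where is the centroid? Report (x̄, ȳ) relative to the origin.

x̄ = 40.41 cm, ȳ = 40.27 cm

Part | A | x̄ᵢ | ȳᵢ | A·x̄ᵢ | A·ȳᵢ
bottom flange | 1890.00 | 77.50 | 7.00 | 146475.00 | 13230.00
web | 900.00 | 5.00 | 59.00 | 4500.00 | 53100.00
top flange | 660.00 | -17.50 | 110.00 | -11550.00 | 72600.00
Σ | 3450.00 |  |  | 139425.00 | 138930.00
x̄ = 139425.00 / 3450.00 = 40.41 cm
ȳ = 138930.00 / 3450.00 = 40.27 cm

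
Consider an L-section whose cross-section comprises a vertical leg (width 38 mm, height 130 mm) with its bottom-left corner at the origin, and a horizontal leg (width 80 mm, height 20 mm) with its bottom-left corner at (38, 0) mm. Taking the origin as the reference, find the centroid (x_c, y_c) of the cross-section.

vertical leg: A = 38 × 130 = 4940.00, centroid at (19.00, 65.00).
horizontal leg: A = 80 × 20 = 1600.00, centroid at (78.00, 10.00).
ΣA = 6540.00 mm²
ΣAx_c = (4940.00)(19.00) + (1600.00)(78.00) = 218660.00 mm³
ΣAy_c = (4940.00)(65.00) + (1600.00)(10.00) = 337100.00 mm³
x_c = 218660.00 / 6540.00 = 33.43 mm
y_c = 337100.00 / 6540.00 = 51.54 mm

x_c = 33.43 mm, y_c = 51.54 mm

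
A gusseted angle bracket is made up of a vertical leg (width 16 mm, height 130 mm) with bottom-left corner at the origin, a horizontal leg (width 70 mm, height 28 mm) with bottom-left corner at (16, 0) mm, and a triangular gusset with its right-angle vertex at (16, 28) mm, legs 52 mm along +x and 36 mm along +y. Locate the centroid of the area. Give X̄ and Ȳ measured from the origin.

X̄ = 29.70 mm, Ȳ = 40.21 mm

vertical leg: A = 16 × 130 = 2080.00, centroid at (8.00, 65.00).
horizontal leg: A = 70 × 28 = 1960.00, centroid at (51.00, 14.00).
gusset: A = ½·52·36 = 936.00, centroid at (33.33, 40.00).
ΣA = 4976.00 mm²
ΣAX̄ = (2080.00)(8.00) + (1960.00)(51.00) + (936.00)(33.33) = 147800.00 mm³
ΣAȲ = (2080.00)(65.00) + (1960.00)(14.00) + (936.00)(40.00) = 200080.00 mm³
X̄ = 147800.00 / 4976.00 = 29.70 mm
Ȳ = 200080.00 / 4976.00 = 40.21 mm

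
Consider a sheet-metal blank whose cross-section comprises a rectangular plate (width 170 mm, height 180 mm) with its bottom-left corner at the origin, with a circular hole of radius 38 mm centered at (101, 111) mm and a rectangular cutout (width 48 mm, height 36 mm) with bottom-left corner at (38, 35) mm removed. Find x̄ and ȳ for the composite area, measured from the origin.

x̄ = 83.65 mm, ȳ = 88.71 mm

Part | A | x̄ᵢ | ȳᵢ | A·x̄ᵢ | A·ȳᵢ
plate | 30600.00 | 85.00 | 90.00 | 2601000.00 | 2754000.00
hole 1 | -4536.46 | 101.00 | 111.00 | -458182.44 | -503547.04
hole 2 | -1728.00 | 62.00 | 53.00 | -107136.00 | -91584.00
Σ | 24335.54 |  |  | 2035681.56 | 2158868.96
x̄ = 2035681.56 / 24335.54 = 83.65 mm
ȳ = 2158868.96 / 24335.54 = 88.71 mm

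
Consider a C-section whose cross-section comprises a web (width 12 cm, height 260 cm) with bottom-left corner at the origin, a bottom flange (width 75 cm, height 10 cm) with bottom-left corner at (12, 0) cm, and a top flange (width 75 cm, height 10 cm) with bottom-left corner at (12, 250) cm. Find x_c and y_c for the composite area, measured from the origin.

Part | A | x̄ᵢ | ȳᵢ | A·x̄ᵢ | A·ȳᵢ
web | 3120.00 | 6.00 | 130.00 | 18720.00 | 405600.00
bottom flange | 750.00 | 49.50 | 5.00 | 37125.00 | 3750.00
top flange | 750.00 | 49.50 | 255.00 | 37125.00 | 191250.00
Σ | 4620.00 |  |  | 92970.00 | 600600.00
x_c = 92970.00 / 4620.00 = 20.12 cm
y_c = 600600.00 / 4620.00 = 130.00 cm

x_c = 20.12 cm, y_c = 130.00 cm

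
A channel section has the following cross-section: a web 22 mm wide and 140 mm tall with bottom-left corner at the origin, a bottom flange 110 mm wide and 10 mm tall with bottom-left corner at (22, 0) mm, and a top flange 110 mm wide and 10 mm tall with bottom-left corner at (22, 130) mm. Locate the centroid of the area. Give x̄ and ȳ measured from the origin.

web: A = 22 × 140 = 3080.00, centroid at (11.00, 70.00).
bottom flange: A = 110 × 10 = 1100.00, centroid at (77.00, 5.00).
top flange: A = 110 × 10 = 1100.00, centroid at (77.00, 135.00).
ΣA = 5280.00 mm², ΣAx̄ = 203280.00 mm³, ΣAȳ = 369600.00 mm³.
x̄ = 203280.00/5280.00 = 38.50 mm; ȳ = 369600.00/5280.00 = 70.00 mm.

x̄ = 38.50 mm, ȳ = 70.00 mm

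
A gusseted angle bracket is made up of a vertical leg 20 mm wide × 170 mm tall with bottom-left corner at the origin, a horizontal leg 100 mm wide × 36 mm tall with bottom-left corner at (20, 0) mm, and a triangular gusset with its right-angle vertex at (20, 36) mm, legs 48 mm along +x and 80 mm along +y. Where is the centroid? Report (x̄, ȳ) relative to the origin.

Part | A | x̄ᵢ | ȳᵢ | A·x̄ᵢ | A·ȳᵢ
vertical leg | 3400.00 | 10.00 | 85.00 | 34000.00 | 289000.00
horizontal leg | 3600.00 | 70.00 | 18.00 | 252000.00 | 64800.00
gusset | 1920.00 | 36.00 | 62.67 | 69120.00 | 120320.00
Σ | 8920.00 |  |  | 355120.00 | 474120.00
x̄ = 355120.00 / 8920.00 = 39.81 mm
ȳ = 474120.00 / 8920.00 = 53.15 mm

x̄ = 39.81 mm, ȳ = 53.15 mm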